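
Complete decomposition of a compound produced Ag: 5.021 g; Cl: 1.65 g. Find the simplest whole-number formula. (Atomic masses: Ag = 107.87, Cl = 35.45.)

Moles — Ag: 5.021 / 107.87 = 0.04655 mol; Cl: 1.65 / 35.45 = 0.04654 mol
Divide by the smallest (0.04654 mol Cl): Ag 1.000, Cl 1.000
Ratio ≈ 1:1, so the empirical formula is AgCl

AgCl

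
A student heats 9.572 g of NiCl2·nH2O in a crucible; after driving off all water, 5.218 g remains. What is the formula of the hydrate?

Mass of water lost = 9.572 − 5.218 = 4.354 g → 4.354 / 18.02 = 0.2416 mol H2O
Molar mass of NiCl2 = 129.59 g/mol → mol NiCl2 = 5.218 / 129.59 = 0.04027
n = 0.2416 / 0.04027 = 6.00 ≈ 6 → NiCl2·6H2O

NiCl2·6H2O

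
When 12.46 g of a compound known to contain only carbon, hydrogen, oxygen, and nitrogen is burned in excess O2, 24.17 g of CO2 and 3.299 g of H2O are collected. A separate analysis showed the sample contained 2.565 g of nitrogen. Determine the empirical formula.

mol C = 24.17 / 44.01 = 0.5492; mass C = 0.5492 × 12.01 = 6.596 g
mol H = 2 × (3.299 / 18.02) = 0.3661; mass H = 0.3661 × 1.008 = 0.3691 g
mol N = 2.565 / 14.01 = 0.1831
mass O = 12.46 − (9.530) = 2.930 g → mol O = 0.1831
Ratios (÷ 0.1831): C 3.000, H 2.000, N 1.000, O 1.000
→ C3H2NO

C3H2NO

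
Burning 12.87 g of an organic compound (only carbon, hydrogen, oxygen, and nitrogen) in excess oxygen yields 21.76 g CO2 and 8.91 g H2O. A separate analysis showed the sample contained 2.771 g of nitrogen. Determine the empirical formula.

C5H10N2O2

mol C = 21.76 / 44.01 = 0.4944; mass C = 0.4944 × 12.01 = 5.938 g
mol H = 2 × (8.91 / 18.02) = 0.9889; mass H = 0.9889 × 1.008 = 0.9968 g
mol N = 2.771 / 14.01 = 0.1978
mass O = 12.87 − (9.706) = 3.164 g → mol O = 0.1978
Divide by the smallest (0.1978 mol O): C 2.500, H 5.001, N 1.000, O 1.000
Multiply by 2: C 5.00, H 10.00, N 2.00, O 2.00 → C5H10N2O2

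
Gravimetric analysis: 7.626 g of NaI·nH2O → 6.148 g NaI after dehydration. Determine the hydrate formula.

Mass of water lost = 7.626 − 6.148 = 1.478 g → 1.478 / 18.02 = 0.08202 mol H2O
Molar mass of NaI = 149.89 g/mol → mol NaI = 6.148 / 149.89 = 0.04102
n = 0.08202 / 0.04102 = 2.00 ≈ 2 → NaI·2H2O

NaI·2H2O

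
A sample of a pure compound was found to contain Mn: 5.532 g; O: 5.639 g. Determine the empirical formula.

Mn2O7

Mn: 5.532 g ÷ 54.94 g/mol = 0.1007 mol
O: 5.639 g ÷ 16.00 g/mol = 0.3524 mol
Divide by the smallest (0.1007 mol Mn): Mn 1.000, O 3.500
Multiply by 2: Mn 2.00, O 7.00 → Mn2O7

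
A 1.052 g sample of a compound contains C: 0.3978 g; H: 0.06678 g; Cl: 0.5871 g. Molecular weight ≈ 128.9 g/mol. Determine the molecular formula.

n(C) = 0.3978/12.01 = 0.03312, n(H) = 0.06678/1.008 = 0.06625, n(Cl) = 0.5871/35.45 = 0.01656
Ratios (÷ 0.01656): C 2.000, H 4.000, Cl 1.000
Ratio ≈ 2:4:1, so the empirical formula is C2H4Cl
Empirical-formula mass = 63.50 g/mol
n = 128.9 / 63.50 = 2.03 ≈ 2
Molecular formula = (C2H4Cl)×2 = C4H8Cl2

C4H8Cl2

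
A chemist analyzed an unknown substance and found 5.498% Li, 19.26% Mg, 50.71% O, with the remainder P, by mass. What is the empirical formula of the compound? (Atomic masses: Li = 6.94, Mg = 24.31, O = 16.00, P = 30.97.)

LiMgO4P

Assume 100 g: 5.498 g Li, 19.26 g Mg, 50.71 g O, 24.532 g P.
Li: 5.498 g ÷ 6.94 g/mol = 0.7922 mol
Mg: 19.26 g ÷ 24.31 g/mol = 0.7923 mol
O: 50.71 g ÷ 16.00 g/mol = 3.169 mol
P: 24.532 g ÷ 30.97 g/mol = 0.7921 mol
Smallest is P at 0.7921 mol; normalising gives Li 1.000, Mg 1.000, O 4.001, P 1.000
≈ 1:1:4:1 → LiMgO4P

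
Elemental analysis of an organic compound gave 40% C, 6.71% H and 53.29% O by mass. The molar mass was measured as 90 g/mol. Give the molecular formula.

Assume 100 g: 40 g C, 6.71 g H, 53.29 g O.
Moles — C: 40 / 12.01 = 3.331 mol; H: 6.71 / 1.008 = 6.657 mol; O: 53.29 / 16.00 = 3.331 mol
Ratios (÷ 3.331): C 1.000, H 1.999, O 1.000
≈ 1:2:1 → CH2O
Empirical-formula mass = 30.03 g/mol
n = 90 / 30.03 = 3.00 ≈ 3
Molecular formula = (CH2O)×3 = C3H6O3

C3H6O3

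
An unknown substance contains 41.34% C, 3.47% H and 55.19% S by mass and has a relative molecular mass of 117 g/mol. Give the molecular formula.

C4H4S2

Assume 100 g: 41.34 g C, 3.47 g H, 55.19 g S.
C: 41.34 g ÷ 12.01 g/mol = 3.442 mol
H: 3.47 g ÷ 1.008 g/mol = 3.442 mol
S: 55.19 g ÷ 32.07 g/mol = 1.721 mol
Divide by the smallest (1.721 mol S): C 2.000, H 2.000, S 1.000
Ratio ≈ 2:2:1, so the empirical formula is C2H2S
Empirical-formula mass = 58.11 g/mol
n = 117 / 58.11 = 2.01 ≈ 2
Molecular formula = (C2H2S)×2 = C4H4S2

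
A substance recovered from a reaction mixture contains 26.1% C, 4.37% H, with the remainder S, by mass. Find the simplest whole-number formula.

Assume 100 g: 26.1 g C, 4.37 g H, 69.53 g S.
Moles — C: 26.1 / 12.01 = 2.173 mol; H: 4.37 / 1.008 = 4.335 mol; S: 69.53 / 32.07 = 2.168 mol
Ratios (÷ 2.168): C 1.002, H 2.000, S 1.000
→ CH2S

CH2S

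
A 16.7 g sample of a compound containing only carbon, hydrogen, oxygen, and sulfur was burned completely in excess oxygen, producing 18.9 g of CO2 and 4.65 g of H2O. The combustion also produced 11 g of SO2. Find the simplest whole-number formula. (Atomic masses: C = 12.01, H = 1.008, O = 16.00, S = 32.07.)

C5H6O4S2

mol C = 18.9 / 44.01 = 0.4294; mass C = 0.4294 × 12.01 = 5.158 g
mol H = 2 × (4.65 / 18.02) = 0.5161; mass H = 0.5161 × 1.008 = 0.5202 g
mol S = 11 / 64.07 = 0.1717; mass S = 5.506 g
mass O = 16.7 − (11.18) = 5.516 g → mol O = 0.3448
Ratios (÷ 0.1717): C 2.501, H 3.006, O 2.008, S 1.000
×2: C 5.00, H 6.01, O 4.02, S 2.00 → C5H6O4S2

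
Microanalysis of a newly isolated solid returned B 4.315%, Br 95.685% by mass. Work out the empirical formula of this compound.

Assume 100 g: 4.315 g B, 95.685 g Br.
n(B) = 4.315/10.81 = 0.3992, n(Br) = 95.685/79.90 = 1.198
Divide by the smallest (0.3992 mol B): B 1.000, Br 3.000
≈ 1:3 → BBr3

BBr3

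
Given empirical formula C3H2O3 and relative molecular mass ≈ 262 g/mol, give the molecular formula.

C9H6O9

Empirical-formula mass = 86.05 g/mol
n = 262 / 86.05 = 3.04 ≈ 3
Molecular formula = (C3H2O3)3 = C9H6O9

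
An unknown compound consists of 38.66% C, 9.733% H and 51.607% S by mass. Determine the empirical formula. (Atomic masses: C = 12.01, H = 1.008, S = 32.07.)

C2H6S

Assume 100 g: 38.66 g C, 9.733 g H, 51.607 g S.
Moles — C: 38.66 / 12.01 = 3.219 mol; H: 9.733 / 1.008 = 9.656 mol; S: 51.607 / 32.07 = 1.609 mol
Divide by the smallest (1.609 mol S): C 2.000, H 6.000, S 1.000
Ratio ≈ 2:6:1, so the empirical formula is C2H6S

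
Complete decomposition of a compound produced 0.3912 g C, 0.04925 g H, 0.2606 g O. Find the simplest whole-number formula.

n(C) = 0.3912/12.01 = 0.03257, n(H) = 0.04925/1.008 = 0.04886, n(O) = 0.2606/16.00 = 0.01629
Smallest is O at 0.01629 mol; normalising gives C 2.000, H 3.000, O 1.000
Ratio ≈ 2:3:1, so the empirical formula is C2H3O

C2H3O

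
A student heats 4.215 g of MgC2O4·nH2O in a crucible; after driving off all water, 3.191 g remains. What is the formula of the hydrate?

MgC2O4·2H2O

Mass of water lost = 4.215 − 3.191 = 1.024 g → 1.024 / 18.02 = 0.05683 mol H2O
Molar mass of MgC2O4 = 112.33 g/mol → mol MgC2O4 = 3.191 / 112.33 = 0.02841
n = 0.05683 / 0.02841 = 2.00 ≈ 2 → MgC2O4·2H2O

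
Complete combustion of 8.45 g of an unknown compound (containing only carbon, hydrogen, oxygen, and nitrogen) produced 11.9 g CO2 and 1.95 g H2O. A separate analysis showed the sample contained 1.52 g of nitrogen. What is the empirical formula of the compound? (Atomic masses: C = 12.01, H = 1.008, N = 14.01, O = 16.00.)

mol C = 11.9 / 44.01 = 0.2704; mass C = 0.2704 × 12.01 = 3.247 g
mol H = 2 × (1.95 / 18.02) = 0.2164; mass H = 0.2164 × 1.008 = 0.2182 g
mol N = 1.52 / 14.01 = 0.1085
mass O = 8.45 − (4.986) = 3.464 g → mol O = 0.2165
Divide by the smallest (0.1085 mol N): C 2.492, H 1.995, N 1.000, O 1.996
Scaling by 2: C 4.98, H 3.99, N 2.00, O 3.99 → C5H4N2O4

C5H4N2O4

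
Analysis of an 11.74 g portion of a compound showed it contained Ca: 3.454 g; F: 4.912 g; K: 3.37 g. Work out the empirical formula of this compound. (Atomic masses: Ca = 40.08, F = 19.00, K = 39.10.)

n(Ca) = 3.454/40.08 = 0.08618, n(F) = 4.912/19.00 = 0.2585, n(K) = 3.37/39.10 = 0.08619
Divide by the smallest (0.08618 mol Ca): Ca 1.000, F 3.000, K 1.000
≈ 1:3:1 → CaF3K

CaF3K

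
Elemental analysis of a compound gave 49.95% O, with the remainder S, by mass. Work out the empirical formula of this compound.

Assume 100 g: 49.95 g O, 50.05 g S.
O: 49.95 g ÷ 16.00 g/mol = 3.122 mol
S: 50.05 g ÷ 32.07 g/mol = 1.561 mol
Smallest is S at 1.561 mol; normalising gives O 2.000, S 1.000
≈ 2:1 → O2S

O2S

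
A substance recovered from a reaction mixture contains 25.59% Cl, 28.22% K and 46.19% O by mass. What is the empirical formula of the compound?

ClKO4

Assume 100 g: 25.59 g Cl, 28.22 g K, 46.19 g O.
Moles — Cl: 25.59 / 35.45 = 0.7219 mol; K: 28.22 / 39.10 = 0.7217 mol; O: 46.19 / 16.00 = 2.887 mol
Ratios (÷ 0.7217): Cl 1.000, K 1.000, O 4.000
≈ 1:1:4 → ClKO4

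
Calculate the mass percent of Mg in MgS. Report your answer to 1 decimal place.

Molar mass = 1(24.31) + 1(32.07) = 56.380 g/mol
Mass of Mg per mole = 1 × 24.31 = 24.310 g
% Mg = 24.310 / 56.380 × 100 = 43.1%

43.1%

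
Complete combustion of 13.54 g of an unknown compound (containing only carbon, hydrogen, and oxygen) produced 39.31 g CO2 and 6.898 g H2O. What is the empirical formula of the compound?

C7H6O

mol C = 39.31 / 44.01 = 0.8932; mass C = 0.8932 × 12.01 = 10.73 g
mol H = 2 × (6.898 / 18.02) = 0.7656; mass H = 0.7656 × 1.008 = 0.7717 g
mass O = 13.54 − (11.50) = 2.041 g → mol O = 0.1276
Divide by the smallest (0.1276 mol O): C 7.003, H 6.002, O 1.000
Ratio ≈ 7:6:1, so the empirical formula is C7H6O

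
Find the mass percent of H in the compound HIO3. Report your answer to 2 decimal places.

0.57%

Molar mass = 1(1.008) + 1(126.90) + 3(16.00) = 175.908 g/mol
Mass of H per mole = 1 × 1.008 = 1.008 g
% H = 1.008 / 175.908 × 100 = 0.57%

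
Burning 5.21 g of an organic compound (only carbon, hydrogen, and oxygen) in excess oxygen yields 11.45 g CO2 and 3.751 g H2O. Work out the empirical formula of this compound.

C5H8O2

mol C = 11.45 / 44.01 = 0.2602; mass C = 0.2602 × 12.01 = 3.125 g
mol H = 2 × (3.751 / 18.02) = 0.4163; mass H = 0.4163 × 1.008 = 0.4196 g
mass O = 5.21 − (3.544) = 1.666 g → mol O = 0.1041
Ratios (÷ 0.1041): C 2.499, H 3.999, O 1.000
×2: C 5.00, H 8.00, O 2.00 → C5H8O2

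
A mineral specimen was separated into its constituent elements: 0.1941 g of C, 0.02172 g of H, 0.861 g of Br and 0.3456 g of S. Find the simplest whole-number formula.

C3H4Br2S2

Moles — C: 0.1941 / 12.01 = 0.01616 mol; H: 0.02172 / 1.008 = 0.02155 mol; Br: 0.861 / 79.90 = 0.01078 mol; S: 0.3456 / 32.07 = 0.01078 mol
Divide by the smallest (0.01078 mol Br): C 1.500, H 2.000, Br 1.000, S 1.000
Multiply by 2: C 3.00, H 4.00, Br 2.00, S 2.00 → C3H4Br2S2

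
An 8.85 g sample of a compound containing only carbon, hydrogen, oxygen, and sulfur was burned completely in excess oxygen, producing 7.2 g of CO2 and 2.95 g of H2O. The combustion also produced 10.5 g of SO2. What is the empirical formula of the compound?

mol C = 7.2 / 44.01 = 0.1636; mass C = 0.1636 × 12.01 = 1.965 g
mol H = 2 × (2.95 / 18.02) = 0.3274; mass H = 0.3274 × 1.008 = 0.3300 g
mol S = 10.5 / 64.07 = 0.1639; mass S = 5.256 g
mass O = 8.85 − (7.551) = 1.299 g → mol O = 0.08121
Ratios (÷ 0.08121): C 2.014, H 4.032, O 1.000, S 2.018
→ C2H4OS2

C2H4OS2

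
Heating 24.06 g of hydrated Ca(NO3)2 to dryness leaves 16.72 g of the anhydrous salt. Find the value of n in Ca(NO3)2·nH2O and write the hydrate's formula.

Ca(NO3)2·4H2O

Mass of water lost = 24.06 − 16.72 = 7.34 g → 7.34 / 18.02 = 0.4073 mol H2O
Molar mass of Ca(NO3)2 = 164.10 g/mol → mol Ca(NO3)2 = 16.72 / 164.10 = 0.1019
n = 0.4073 / 0.1019 = 4.00 ≈ 4 → Ca(NO3)2·4H2O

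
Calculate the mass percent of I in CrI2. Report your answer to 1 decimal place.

Molar mass = 1(52.00) + 2(126.90) = 305.800 g/mol
Mass of I per mole = 2 × 126.90 = 253.800 g
% I = 253.800 / 305.800 × 100 = 83.0%

83.0%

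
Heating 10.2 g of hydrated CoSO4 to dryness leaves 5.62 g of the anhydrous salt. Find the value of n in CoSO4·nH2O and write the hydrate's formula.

Mass of water lost = 10.2 − 5.62 = 4.58 g → 4.58 / 18.02 = 0.2542 mol H2O
Molar mass of CoSO4 = 155.00 g/mol → mol CoSO4 = 5.62 / 155.00 = 0.03626
n = 0.2542 / 0.03626 = 7.01 ≈ 7 → CoSO4·7H2O

CoSO4·7H2O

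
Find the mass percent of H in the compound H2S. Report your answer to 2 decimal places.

5.91%

Molar mass = 2(1.008) + 1(32.07) = 34.086 g/mol
Mass of H per mole = 2 × 1.008 = 2.016 g
% H = 2.016 / 34.086 × 100 = 5.91%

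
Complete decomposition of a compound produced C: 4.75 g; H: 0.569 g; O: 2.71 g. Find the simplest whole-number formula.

C7H10O3

n(C) = 4.75/12.01 = 0.3955, n(H) = 0.569/1.008 = 0.5645, n(O) = 2.71/16.00 = 0.1694
Smallest is O at 0.1694 mol; normalising gives C 2.335, H 3.333, O 1.000
×3: C 7.01, H 10.00, O 3.00 → C7H10O3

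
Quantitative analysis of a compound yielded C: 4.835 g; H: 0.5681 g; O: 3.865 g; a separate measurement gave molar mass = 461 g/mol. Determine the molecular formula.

C20H28O12

Moles — C: 4.835 / 12.01 = 0.4026 mol; H: 0.5681 / 1.008 = 0.5636 mol; O: 3.865 / 16.00 = 0.2416 mol
Smallest is O at 0.2416 mol; normalising gives C 1.667, H 2.333, O 1.000
Multiply by 3: C 5.00, H 7.00, O 3.00 → C5H7O3
Empirical-formula mass = 115.11 g/mol
n = 461 / 115.11 = 4.01 ≈ 4
Molecular formula = (C5H7O3)×4 = C20H28O12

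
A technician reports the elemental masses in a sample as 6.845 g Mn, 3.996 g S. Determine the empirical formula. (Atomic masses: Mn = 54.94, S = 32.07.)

MnS

Mn: 6.845 g ÷ 54.94 g/mol = 0.1246 mol
S: 3.996 g ÷ 32.07 g/mol = 0.1246 mol
Ratios (÷ 0.1246): Mn 1.000, S 1.000
→ MnS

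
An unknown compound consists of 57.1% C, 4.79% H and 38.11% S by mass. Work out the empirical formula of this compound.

C4H4S

Assume 100 g: 57.1 g C, 4.79 g H, 38.11 g S.
n(C) = 57.1/12.01 = 4.754, n(H) = 4.79/1.008 = 4.752, n(S) = 38.11/32.07 = 1.188
Ratios (÷ 1.188): C 4.001, H 3.999, S 1.000
→ C4H4S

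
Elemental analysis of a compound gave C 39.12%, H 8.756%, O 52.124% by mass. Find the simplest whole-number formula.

Assume 100 g: 39.12 g C, 8.756 g H, 52.124 g O.
C: 39.12 g ÷ 12.01 g/mol = 3.257 mol
H: 8.756 g ÷ 1.008 g/mol = 8.687 mol
O: 52.124 g ÷ 16.00 g/mol = 3.258 mol
Ratios (÷ 3.257): C 1.000, H 2.667, O 1.000
×3: C 3.00, H 8.00, O 3.00 → C3H8O3

C3H8O3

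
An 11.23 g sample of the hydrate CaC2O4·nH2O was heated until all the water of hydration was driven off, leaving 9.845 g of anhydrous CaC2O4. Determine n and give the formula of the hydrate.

CaC2O4·H2O

Mass of water lost = 11.23 − 9.845 = 1.385 g → 1.385 / 18.02 = 0.07686 mol H2O
Molar mass of CaC2O4 = 128.10 g/mol → mol CaC2O4 = 9.845 / 128.10 = 0.07685
n = 0.07686 / 0.07685 = 1.00 ≈ 1 → CaC2O4·H2O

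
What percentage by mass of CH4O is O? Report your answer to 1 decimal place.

Molar mass = 1(12.01) + 4(1.008) + 1(16.00) = 32.042 g/mol
Mass of O per mole = 1 × 16.00 = 16.000 g
% O = 16.000 / 32.042 × 100 = 49.9%

49.9%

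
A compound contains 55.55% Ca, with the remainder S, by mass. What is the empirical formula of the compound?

CaS

Assume 100 g: 55.55 g Ca, 44.45 g S.
Moles — Ca: 55.55 / 40.08 = 1.386 mol; S: 44.45 / 32.07 = 1.386 mol
Ratios (÷ 1.386): Ca 1.000, S 1.000
Ratio ≈ 1:1, so the empirical formula is CaS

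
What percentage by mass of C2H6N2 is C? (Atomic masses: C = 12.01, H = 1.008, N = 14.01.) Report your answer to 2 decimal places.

41.35%

Molar mass = 2(12.01) + 6(1.008) + 2(14.01) = 58.088 g/mol
Mass of C per mole = 2 × 12.01 = 24.020 g
% C = 24.020 / 58.088 × 100 = 41.35%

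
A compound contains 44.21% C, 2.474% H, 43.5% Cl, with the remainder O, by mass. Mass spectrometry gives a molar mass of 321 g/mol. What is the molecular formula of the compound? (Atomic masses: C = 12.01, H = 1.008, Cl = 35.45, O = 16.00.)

C12H8Cl4O2

Assume 100 g: 44.21 g C, 2.474 g H, 43.5 g Cl, 9.816 g O.
Moles — C: 44.21 / 12.01 = 3.681 mol; H: 2.474 / 1.008 = 2.454 mol; Cl: 43.5 / 35.45 = 1.227 mol; O: 9.816 / 16.00 = 0.6135 mol
Smallest is O at 0.6135 mol; normalising gives C 6.000, H 4.001, Cl 2.000, O 1.000
Ratio ≈ 6:4:2:1, so the empirical formula is C6H4Cl2O
Empirical-formula mass = 162.99 g/mol
n = 321 / 162.99 = 1.97 ≈ 2
Molecular formula = (C6H4Cl2O)×2 = C12H8Cl4O2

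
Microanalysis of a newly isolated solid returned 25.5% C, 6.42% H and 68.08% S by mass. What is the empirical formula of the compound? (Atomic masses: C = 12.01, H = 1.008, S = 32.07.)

CH3S

Assume 100 g: 25.5 g C, 6.42 g H, 68.08 g S.
Moles — C: 25.5 / 12.01 = 2.123 mol; H: 6.42 / 1.008 = 6.369 mol; S: 68.08 / 32.07 = 2.123 mol
Smallest is S at 2.123 mol; normalising gives C 1.000, H 3.000, S 1.000
Ratio ≈ 1:3:1, so the empirical formula is CH3S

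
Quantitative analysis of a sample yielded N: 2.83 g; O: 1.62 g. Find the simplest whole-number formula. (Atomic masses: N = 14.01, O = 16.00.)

N2O

Moles — N: 2.83 / 14.01 = 0.202 mol; O: 1.62 / 16.00 = 0.1013 mol
Smallest is O at 0.1013 mol; normalising gives N 1.995, O 1.000
≈ 2:1 → N2O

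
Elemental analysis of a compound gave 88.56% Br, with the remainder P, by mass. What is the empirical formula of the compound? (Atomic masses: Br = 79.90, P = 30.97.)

Assume 100 g: 88.56 g Br, 11.44 g P.
Moles — Br: 88.56 / 79.90 = 1.108 mol; P: 11.44 / 30.97 = 0.3694 mol
Smallest is P at 0.3694 mol; normalising gives Br 3.001, P 1.000
≈ 3:1 → Br3P

Br3P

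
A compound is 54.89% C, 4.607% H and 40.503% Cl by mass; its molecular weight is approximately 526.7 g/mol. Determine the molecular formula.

Assume 100 g: 54.89 g C, 4.607 g H, 40.503 g Cl.
n(C) = 54.89/12.01 = 4.57, n(H) = 4.607/1.008 = 4.57, n(Cl) = 40.503/35.45 = 1.143
Smallest is Cl at 1.143 mol; normalising gives C 4.000, H 4.000, Cl 1.000
≈ 4:4:1 → C4H4Cl
Empirical-formula mass = 87.52 g/mol
n = 526.7 / 87.52 = 6.02 ≈ 6
Molecular formula = (C4H4Cl)×6 = C24H24Cl6

C24H24Cl6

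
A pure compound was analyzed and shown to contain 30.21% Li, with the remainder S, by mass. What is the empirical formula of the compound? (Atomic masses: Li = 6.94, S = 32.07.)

Li2S

Assume 100 g: 30.21 g Li, 69.79 g S.
n(Li) = 30.21/6.94 = 4.353, n(S) = 69.79/32.07 = 2.176
Ratios (÷ 2.176): Li 2.000, S 1.000
≈ 2:1 → Li2S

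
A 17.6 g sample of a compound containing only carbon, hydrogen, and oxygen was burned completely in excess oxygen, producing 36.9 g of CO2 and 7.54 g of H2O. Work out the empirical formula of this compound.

C2H2O

mol C = 36.9 / 44.01 = 0.8384; mass C = 0.8384 × 12.01 = 10.07 g
mol H = 2 × (7.54 / 18.02) = 0.8368; mass H = 0.8368 × 1.008 = 0.8435 g
mass O = 17.6 − (10.91) = 6.687 g → mol O = 0.4179
Divide by the smallest (0.4179 mol O): C 2.006, H 2.002, O 1.000
≈ 2:2:1 → C2H2O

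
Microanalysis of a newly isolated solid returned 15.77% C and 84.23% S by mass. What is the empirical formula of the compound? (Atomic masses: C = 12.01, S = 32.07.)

CS2

Assume 100 g: 15.77 g C, 84.23 g S.
Moles — C: 15.77 / 12.01 = 1.313 mol; S: 84.23 / 32.07 = 2.626 mol
Smallest is C at 1.313 mol; normalising gives C 1.000, S 2.000
→ CS2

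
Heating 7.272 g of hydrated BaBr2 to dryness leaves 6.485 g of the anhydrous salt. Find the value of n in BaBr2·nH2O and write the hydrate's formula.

Mass of water lost = 7.272 − 6.485 = 0.787 g → 0.787 / 18.02 = 0.04367 mol H2O
Molar mass of BaBr2 = 297.13 g/mol → mol BaBr2 = 6.485 / 297.13 = 0.02183
n = 0.04367 / 0.02183 = 2.00 ≈ 2 → BaBr2·2H2O

BaBr2·2H2O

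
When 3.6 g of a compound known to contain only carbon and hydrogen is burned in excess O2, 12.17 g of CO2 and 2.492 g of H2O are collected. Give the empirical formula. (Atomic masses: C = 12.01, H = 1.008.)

mol C = 12.17 / 44.01 = 0.2765; mass C = 0.2765 × 12.01 = 3.321 g
mol H = 2 × (2.492 / 18.02) = 0.2766; mass H = 0.2766 × 1.008 = 0.2788 g
Divide by the smallest (0.2765 mol C): C 1.000, H 1.000
Ratio ≈ 1:1, so the empirical formula is CH

CH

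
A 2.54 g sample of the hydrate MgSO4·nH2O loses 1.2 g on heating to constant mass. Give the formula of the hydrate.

MgSO4·6H2O

Mass of anhydrous MgSO4 = 2.54 − 1.2 = 1.34 g
mol H2O = 1.2 / 18.02 = 0.06659
Molar mass of MgSO4 = 120.38 g/mol → mol MgSO4 = 1.34 / 120.38 = 0.01113
n = 0.06659 / 0.01113 = 5.98 ≈ 6 → MgSO4·6H2O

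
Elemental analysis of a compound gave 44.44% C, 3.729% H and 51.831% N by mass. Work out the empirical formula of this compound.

CHN

Assume 100 g: 44.44 g C, 3.729 g H, 51.831 g N.
n(C) = 44.44/12.01 = 3.7, n(H) = 3.729/1.008 = 3.699, n(N) = 51.831/14.01 = 3.7
Ratios (÷ 3.699): C 1.000, H 1.000, N 1.000
→ CHN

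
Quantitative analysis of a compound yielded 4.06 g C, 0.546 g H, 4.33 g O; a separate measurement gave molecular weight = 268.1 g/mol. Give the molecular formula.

C10H16O8

Moles — C: 4.06 / 12.01 = 0.3381 mol; H: 0.546 / 1.008 = 0.5417 mol; O: 4.33 / 16.00 = 0.2706 mol
Smallest is O at 0.2706 mol; normalising gives C 1.249, H 2.002, O 1.000
Scaling by 4: C 5.00, H 8.01, O 4.00 → C5H8O4
Empirical-formula mass = 132.11 g/mol
n = 268.1 / 132.11 = 2.03 ≈ 2
Molecular formula = (C5H8O4)×2 = C10H16O8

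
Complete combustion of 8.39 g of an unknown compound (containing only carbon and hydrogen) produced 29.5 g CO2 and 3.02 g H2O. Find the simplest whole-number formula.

C2H

mol C = 29.5 / 44.01 = 0.6703; mass C = 0.6703 × 12.01 = 8.050 g
mol H = 2 × (3.02 / 18.02) = 0.3352; mass H = 0.3352 × 1.008 = 0.3379 g
Divide by the smallest (0.3352 mol H): C 2.000, H 1.000
Ratio ≈ 2:1, so the empirical formula is C2H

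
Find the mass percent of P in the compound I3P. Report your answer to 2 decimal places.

7.52%

Molar mass = 3(126.90) + 1(30.97) = 411.670 g/mol
Mass of P per mole = 1 × 30.97 = 30.970 g
% P = 30.970 / 411.670 × 100 = 7.52%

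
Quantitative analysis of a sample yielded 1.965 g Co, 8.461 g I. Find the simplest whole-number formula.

Co: 1.965 g ÷ 58.93 g/mol = 0.03334 mol
I: 8.461 g ÷ 126.90 g/mol = 0.06667 mol
Smallest is Co at 0.03334 mol; normalising gives Co 1.000, I 2.000
Ratio ≈ 1:2, so the empirical formula is CoI2

CoI2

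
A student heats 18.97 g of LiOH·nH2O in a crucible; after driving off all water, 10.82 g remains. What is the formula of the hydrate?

LiOH·H2O

Mass of water lost = 18.97 − 10.82 = 8.15 g → 8.15 / 18.02 = 0.4523 mol H2O
Molar mass of LiOH = 23.95 g/mol → mol LiOH = 10.82 / 23.95 = 0.4518
n = 0.4523 / 0.4518 = 1.00 ≈ 1 → LiOH·H2O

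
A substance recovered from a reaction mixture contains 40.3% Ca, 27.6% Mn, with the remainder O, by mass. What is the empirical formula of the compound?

Assume 100 g: 40.3 g Ca, 27.6 g Mn, 32.1 g O.
Ca: 40.3 g ÷ 40.08 g/mol = 1.005 mol
Mn: 27.6 g ÷ 54.94 g/mol = 0.5024 mol
O: 32.1 g ÷ 16.00 g/mol = 2.006 mol
Smallest is Mn at 0.5024 mol; normalising gives Ca 2.002, Mn 1.000, O 3.994
≈ 2:1:4 → Ca2MnO4

Ca2MnO4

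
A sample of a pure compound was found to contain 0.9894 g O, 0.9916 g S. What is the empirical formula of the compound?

n(O) = 0.9894/16.00 = 0.06184, n(S) = 0.9916/32.07 = 0.03092
Ratios (÷ 0.03092): O 2.000, S 1.000
Ratio ≈ 2:1, so the empirical formula is O2S

O2S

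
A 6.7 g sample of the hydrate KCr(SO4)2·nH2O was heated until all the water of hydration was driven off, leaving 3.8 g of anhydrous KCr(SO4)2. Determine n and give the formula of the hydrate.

KCr(SO4)2·12H2O

Mass of water lost = 6.7 − 3.8 = 2.9 g → 2.9 / 18.02 = 0.1609 mol H2O
Molar mass of KCr(SO4)2 = 283.24 g/mol → mol KCr(SO4)2 = 3.8 / 283.24 = 0.01342
n = 0.1609 / 0.01342 = 12.00 ≈ 12 → KCr(SO4)2·12H2O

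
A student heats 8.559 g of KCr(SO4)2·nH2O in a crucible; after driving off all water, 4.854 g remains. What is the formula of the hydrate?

KCr(SO4)2·12H2O

Mass of water lost = 8.559 − 4.854 = 3.705 g → 3.705 / 18.02 = 0.2056 mol H2O
Molar mass of KCr(SO4)2 = 283.24 g/mol → mol KCr(SO4)2 = 4.854 / 283.24 = 0.01714
n = 0.2056 / 0.01714 = 12.00 ≈ 12 → KCr(SO4)2·12H2O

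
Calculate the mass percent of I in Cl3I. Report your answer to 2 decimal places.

54.41%

Molar mass = 3(35.45) + 1(126.90) = 233.250 g/mol
Mass of I per mole = 1 × 126.90 = 126.900 g
% I = 126.900 / 233.250 × 100 = 54.41%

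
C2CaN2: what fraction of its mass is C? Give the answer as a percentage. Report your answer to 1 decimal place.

Molar mass = 2(12.01) + 1(40.08) + 2(14.01) = 92.120 g/mol
Mass of C per mole = 2 × 12.01 = 24.020 g
% C = 24.020 / 92.120 × 100 = 26.1%

26.1%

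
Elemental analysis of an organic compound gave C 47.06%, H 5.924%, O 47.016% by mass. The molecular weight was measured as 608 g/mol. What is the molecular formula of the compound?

C24H36O18

Assume 100 g: 47.06 g C, 5.924 g H, 47.016 g O.
Moles — C: 47.06 / 12.01 = 3.918 mol; H: 5.924 / 1.008 = 5.877 mol; O: 47.016 / 16.00 = 2.938 mol
Smallest is O at 2.938 mol; normalising gives C 1.333, H 2.000, O 1.000
Scaling by 3: C 4.00, H 6.00, O 3.00 → C4H6O3
Empirical-formula mass = 102.09 g/mol
n = 608 / 102.09 = 5.96 ≈ 6
Molecular formula = (C4H6O3)×6 = C24H36O18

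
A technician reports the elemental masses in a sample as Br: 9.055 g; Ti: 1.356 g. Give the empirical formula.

Br4Ti

n(Br) = 9.055/79.90 = 0.1133, n(Ti) = 1.356/47.87 = 0.02833
Ratios (÷ 0.02833): Br 4.001, Ti 1.000
Ratio ≈ 4:1, so the empirical formula is Br4Ti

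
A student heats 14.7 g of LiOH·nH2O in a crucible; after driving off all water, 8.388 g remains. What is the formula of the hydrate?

Mass of water lost = 14.7 − 8.388 = 6.312 g → 6.312 / 18.02 = 0.3503 mol H2O
Molar mass of LiOH = 23.95 g/mol → mol LiOH = 8.388 / 23.95 = 0.3503
n = 0.3503 / 0.3503 = 1.00 ≈ 1 → LiOH·H2O

LiOH·H2O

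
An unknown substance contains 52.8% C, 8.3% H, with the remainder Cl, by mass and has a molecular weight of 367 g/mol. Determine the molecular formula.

C16H30Cl4

Assume 100 g: 52.8 g C, 8.3 g H, 38.9 g Cl.
Moles — C: 52.8 / 12.01 = 4.396 mol; H: 8.3 / 1.008 = 8.234 mol; Cl: 38.9 / 35.45 = 1.097 mol
Divide by the smallest (1.097 mol Cl): C 4.006, H 7.504, Cl 1.000
Multiply by 2: C 8.01, H 15.01, Cl 2.00 → C8H15Cl2
Empirical-formula mass = 182.10 g/mol
n = 367 / 182.10 = 2.02 ≈ 2
Molecular formula = (C8H15Cl2)×2 = C16H30Cl4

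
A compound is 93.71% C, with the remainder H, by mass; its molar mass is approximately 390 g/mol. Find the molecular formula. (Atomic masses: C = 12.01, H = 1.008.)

Assume 100 g: 93.71 g C, 6.29 g H.
n(C) = 93.71/12.01 = 7.803, n(H) = 6.29/1.008 = 6.24
Divide by the smallest (6.24 mol H): C 1.250, H 1.000
Multiply by 4: C 5.00, H 4.00 → C5H4
Empirical-formula mass = 64.08 g/mol
n = 390 / 64.08 = 6.09 ≈ 6
Molecular formula = (C5H4)×6 = C30H24

C30H24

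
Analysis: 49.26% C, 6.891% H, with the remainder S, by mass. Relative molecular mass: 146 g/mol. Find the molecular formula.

Assume 100 g: 49.26 g C, 6.891 g H, 43.849 g S.
Moles — C: 49.26 / 12.01 = 4.102 mol; H: 6.891 / 1.008 = 6.836 mol; S: 43.849 / 32.07 = 1.367 mol
Ratios (÷ 1.367): C 3.000, H 5.000, S 1.000
≈ 3:5:1 → C3H5S
Empirical-formula mass = 73.14 g/mol
n = 146 / 73.14 = 2.00 ≈ 2
Molecular formula = (C3H5S)×2 = C6H10S2

C6H10S2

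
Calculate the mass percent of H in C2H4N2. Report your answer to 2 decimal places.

Molar mass = 2(12.01) + 4(1.008) + 2(14.01) = 56.072 g/mol
Mass of H per mole = 4 × 1.008 = 4.032 g
% H = 4.032 / 56.072 × 100 = 7.19%

7.19%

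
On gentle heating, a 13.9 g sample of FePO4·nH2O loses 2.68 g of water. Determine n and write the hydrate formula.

FePO4·2H2O

Mass of anhydrous FePO4 = 13.9 − 2.68 = 11.22 g
mol H2O = 2.68 / 18.02 = 0.1487
Molar mass of FePO4 = 150.82 g/mol → mol FePO4 = 11.22 / 150.82 = 0.07439
n = 0.1487 / 0.07439 = 2.00 ≈ 2 → FePO4·2H2O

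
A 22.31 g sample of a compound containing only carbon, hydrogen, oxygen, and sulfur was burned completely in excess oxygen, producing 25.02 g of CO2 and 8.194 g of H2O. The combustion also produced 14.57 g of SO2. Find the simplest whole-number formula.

mol C = 25.02 / 44.01 = 0.5685; mass C = 0.5685 × 12.01 = 6.828 g
mol H = 2 × (8.194 / 18.02) = 0.9094; mass H = 0.9094 × 1.008 = 0.9167 g
mol S = 14.57 / 64.07 = 0.2274; mass S = 7.293 g
mass O = 22.31 − (15.04) = 7.273 g → mol O = 0.4545
Smallest is S at 0.2274 mol; normalising gives C 2.500, H 3.999, O 1.999, S 1.000
×2: C 5.00, H 8.00, O 4.00, S 2.00 → C5H8O4S2

C5H8O4S2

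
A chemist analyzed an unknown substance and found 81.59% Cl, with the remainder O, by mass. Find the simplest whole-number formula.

Assume 100 g: 81.59 g Cl, 18.41 g O.
n(Cl) = 81.59/35.45 = 2.302, n(O) = 18.41/16.00 = 1.151
Divide by the smallest (1.151 mol O): Cl 2.000, O 1.000
≈ 2:1 → Cl2O

Cl2O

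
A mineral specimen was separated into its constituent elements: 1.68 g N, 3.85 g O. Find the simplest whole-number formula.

NO2

Moles — N: 1.68 / 14.01 = 0.1199 mol; O: 3.85 / 16.00 = 0.2406 mol
Divide by the smallest (0.1199 mol N): N 1.000, O 2.007
≈ 1:2 → NO2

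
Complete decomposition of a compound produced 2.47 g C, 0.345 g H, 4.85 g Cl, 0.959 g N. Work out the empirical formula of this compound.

C3H5Cl2N

n(C) = 2.47/12.01 = 0.2057, n(H) = 0.345/1.008 = 0.3423, n(Cl) = 4.85/35.45 = 0.1368, n(N) = 0.959/14.01 = 0.06845
Divide by the smallest (0.06845 mol N): C 3.005, H 5.000, Cl 1.999, N 1.000
Ratio ≈ 3:5:2:1, so the empirical formula is C3H5Cl2N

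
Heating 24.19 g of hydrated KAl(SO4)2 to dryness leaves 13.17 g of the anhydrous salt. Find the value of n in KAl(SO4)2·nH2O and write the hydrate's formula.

KAl(SO4)2·12H2O

Mass of water lost = 24.19 − 13.17 = 11.02 g → 11.02 / 18.02 = 0.6115 mol H2O
Molar mass of KAl(SO4)2 = 258.22 g/mol → mol KAl(SO4)2 = 13.17 / 258.22 = 0.051
n = 0.6115 / 0.051 = 11.99 ≈ 12 → KAl(SO4)2·12H2O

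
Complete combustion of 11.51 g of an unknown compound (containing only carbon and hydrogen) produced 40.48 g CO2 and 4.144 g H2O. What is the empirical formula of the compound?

C2H

mol C = 40.48 / 44.01 = 0.9198; mass C = 0.9198 × 12.01 = 11.05 g
mol H = 2 × (4.144 / 18.02) = 0.4599; mass H = 0.4599 × 1.008 = 0.4636 g
Divide by the smallest (0.4599 mol H): C 2.000, H 1.000
Ratio ≈ 2:1, so the empirical formula is C2H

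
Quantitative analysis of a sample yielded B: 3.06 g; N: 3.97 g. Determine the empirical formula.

n(B) = 3.06/10.81 = 0.2831, n(N) = 3.97/14.01 = 0.2834
Smallest is B at 0.2831 mol; normalising gives B 1.000, N 1.001
→ BN

BN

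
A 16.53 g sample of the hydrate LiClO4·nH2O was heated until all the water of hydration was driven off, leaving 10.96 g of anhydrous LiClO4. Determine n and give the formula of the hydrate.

Mass of water lost = 16.53 − 10.96 = 5.57 g → 5.57 / 18.02 = 0.3091 mol H2O
Molar mass of LiClO4 = 106.39 g/mol → mol LiClO4 = 10.96 / 106.39 = 0.103
n = 0.3091 / 0.103 = 3.00 ≈ 3 → LiClO4·3H2O

LiClO4·3H2O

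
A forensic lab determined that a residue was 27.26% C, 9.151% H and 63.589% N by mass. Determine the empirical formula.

CH4N2

Assume 100 g: 27.26 g C, 9.151 g H, 63.589 g N.
C: 27.26 g ÷ 12.01 g/mol = 2.27 mol
H: 9.151 g ÷ 1.008 g/mol = 9.078 mol
N: 63.589 g ÷ 14.01 g/mol = 4.539 mol
Smallest is C at 2.27 mol; normalising gives C 1.000, H 4.000, N 2.000
≈ 1:4:2 → CH4N2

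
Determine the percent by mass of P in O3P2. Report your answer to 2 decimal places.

56.34%

Molar mass = 3(16.00) + 2(30.97) = 109.940 g/mol
Mass of P per mole = 2 × 30.97 = 61.940 g
% P = 61.940 / 109.940 × 100 = 56.34%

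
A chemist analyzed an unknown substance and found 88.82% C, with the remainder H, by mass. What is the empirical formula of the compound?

Assume 100 g: 88.82 g C, 11.18 g H.
Moles — C: 88.82 / 12.01 = 7.396 mol; H: 11.18 / 1.008 = 11.09 mol
Ratios (÷ 7.396): C 1.000, H 1.500
Multiply by 2: C 2.00, H 3.00 → C2H3

C2H3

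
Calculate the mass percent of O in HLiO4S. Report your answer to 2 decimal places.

Molar mass = 1(1.008) + 1(6.94) + 4(16.00) + 1(32.07) = 104.018 g/mol
Mass of O per mole = 4 × 16.00 = 64.000 g
% O = 64.000 / 104.018 × 100 = 61.53%

61.53%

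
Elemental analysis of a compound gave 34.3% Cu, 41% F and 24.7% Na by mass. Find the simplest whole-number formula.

CuF4Na2

Assume 100 g: 34.3 g Cu, 41 g F, 24.7 g Na.
Cu: 34.3 g ÷ 63.55 g/mol = 0.5397 mol
F: 41 g ÷ 19.00 g/mol = 2.158 mol
Na: 24.7 g ÷ 22.99 g/mol = 1.074 mol
Smallest is Cu at 0.5397 mol; normalising gives Cu 1.000, F 3.998, Na 1.991
→ CuF4Na2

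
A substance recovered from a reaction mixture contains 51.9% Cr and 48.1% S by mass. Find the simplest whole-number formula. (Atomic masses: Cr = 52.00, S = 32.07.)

Assume 100 g: 51.9 g Cr, 48.1 g S.
Cr: 51.9 g ÷ 52.00 g/mol = 0.9981 mol
S: 48.1 g ÷ 32.07 g/mol = 1.5 mol
Smallest is Cr at 0.9981 mol; normalising gives Cr 1.000, S 1.503
Scaling by 2: Cr 2.00, S 3.01 → Cr2S3

Cr2S3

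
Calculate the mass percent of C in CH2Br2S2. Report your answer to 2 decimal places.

5.05%

Molar mass = 1(12.01) + 2(1.008) + 2(79.90) + 2(32.07) = 237.966 g/mol
Mass of C per mole = 1 × 12.01 = 12.010 g
% C = 12.010 / 237.966 × 100 = 5.05%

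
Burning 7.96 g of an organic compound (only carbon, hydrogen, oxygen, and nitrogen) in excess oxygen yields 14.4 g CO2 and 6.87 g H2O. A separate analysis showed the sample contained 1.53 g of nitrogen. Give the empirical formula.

C3H7NO

mol C = 14.4 / 44.01 = 0.3272; mass C = 0.3272 × 12.01 = 3.930 g
mol H = 2 × (6.87 / 18.02) = 0.7625; mass H = 0.7625 × 1.008 = 0.7686 g
mol N = 1.53 / 14.01 = 0.1092
mass O = 7.96 − (6.228) = 1.732 g → mol O = 0.1082
Divide by the smallest (0.1082 mol O): C 3.023, H 7.045, N 1.009, O 1.000
→ C3H7NO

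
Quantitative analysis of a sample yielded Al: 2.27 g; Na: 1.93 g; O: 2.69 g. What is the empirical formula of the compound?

AlNaO2

Al: 2.27 g ÷ 26.98 g/mol = 0.08414 mol
Na: 1.93 g ÷ 22.99 g/mol = 0.08395 mol
O: 2.69 g ÷ 16.00 g/mol = 0.1681 mol
Smallest is Na at 0.08395 mol; normalising gives Al 1.002, Na 1.000, O 2.003
≈ 1:1:2 → AlNaO2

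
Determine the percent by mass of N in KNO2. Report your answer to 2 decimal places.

Molar mass = 1(39.10) + 1(14.01) + 2(16.00) = 85.110 g/mol
Mass of N per mole = 1 × 14.01 = 14.010 g
% N = 14.010 / 85.110 × 100 = 16.46%

16.46%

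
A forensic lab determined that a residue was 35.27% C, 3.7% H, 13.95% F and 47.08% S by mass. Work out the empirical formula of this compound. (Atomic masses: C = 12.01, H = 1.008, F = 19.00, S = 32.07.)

C4H5FS2

Assume 100 g: 35.27 g C, 3.7 g H, 13.95 g F, 47.08 g S.
n(C) = 35.27/12.01 = 2.937, n(H) = 3.7/1.008 = 3.671, n(F) = 13.95/19.00 = 0.7342, n(S) = 47.08/32.07 = 1.468
Smallest is F at 0.7342 mol; normalising gives C 4.000, H 4.999, F 1.000, S 1.999
Ratio ≈ 4:5:1:2, so the empirical formula is C4H5FS2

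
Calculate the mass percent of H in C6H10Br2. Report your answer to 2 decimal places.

Molar mass = 6(12.01) + 10(1.008) + 2(79.90) = 241.940 g/mol
Mass of H per mole = 10 × 1.008 = 10.080 g
% H = 10.080 / 241.940 × 100 = 4.17%

4.17%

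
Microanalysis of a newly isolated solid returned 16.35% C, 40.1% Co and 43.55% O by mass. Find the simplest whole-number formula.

Assume 100 g: 16.35 g C, 40.1 g Co, 43.55 g O.
Moles — C: 16.35 / 12.01 = 1.361 mol; Co: 40.1 / 58.93 = 0.6805 mol; O: 43.55 / 16.00 = 2.722 mol
Ratios (÷ 0.6805): C 2.001, Co 1.000, O 4.000
≈ 2:1:4 → C2CoO4

C2CoO4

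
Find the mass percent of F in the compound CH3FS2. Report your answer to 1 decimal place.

Molar mass = 1(12.01) + 3(1.008) + 1(19.00) + 2(32.07) = 98.174 g/mol
Mass of F per mole = 1 × 19.00 = 19.000 g
% F = 19.000 / 98.174 × 100 = 19.4%

19.4%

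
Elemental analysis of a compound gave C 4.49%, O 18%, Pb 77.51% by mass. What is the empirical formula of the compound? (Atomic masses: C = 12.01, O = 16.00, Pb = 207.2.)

Assume 100 g: 4.49 g C, 18 g O, 77.51 g Pb.
C: 4.49 g ÷ 12.01 g/mol = 0.3739 mol
O: 18 g ÷ 16.00 g/mol = 1.125 mol
Pb: 77.51 g ÷ 207.2 g/mol = 0.3741 mol
Ratios (÷ 0.3739): C 1.000, O 3.009, Pb 1.001
Ratio ≈ 1:3:1, so the empirical formula is CO3Pb

CO3Pb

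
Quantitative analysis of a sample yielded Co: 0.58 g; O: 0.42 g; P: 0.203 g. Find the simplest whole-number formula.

n(Co) = 0.58/58.93 = 0.009842, n(O) = 0.42/16.00 = 0.02625, n(P) = 0.203/30.97 = 0.006555
Smallest is P at 0.006555 mol; normalising gives Co 1.502, O 4.005, P 1.000
×2: Co 3.00, O 8.01, P 2.00 → Co3O8P2

Co3O8P2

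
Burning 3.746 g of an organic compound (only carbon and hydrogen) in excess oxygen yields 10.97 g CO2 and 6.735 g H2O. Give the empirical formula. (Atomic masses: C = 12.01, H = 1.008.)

CH3

mol C = 10.97 / 44.01 = 0.2493; mass C = 0.2493 × 12.01 = 2.994 g
mol H = 2 × (6.735 / 18.02) = 0.7475; mass H = 0.7475 × 1.008 = 0.7535 g
Smallest is C at 0.2493 mol; normalising gives C 1.000, H 2.999
≈ 1:3 → CH3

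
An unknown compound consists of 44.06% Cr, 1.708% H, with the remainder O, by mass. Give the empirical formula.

CrH2O4

Assume 100 g: 44.06 g Cr, 1.708 g H, 54.232 g O.
Cr: 44.06 g ÷ 52.00 g/mol = 0.8473 mol
H: 1.708 g ÷ 1.008 g/mol = 1.694 mol
O: 54.232 g ÷ 16.00 g/mol = 3.389 mol
Smallest is Cr at 0.8473 mol; normalising gives Cr 1.000, H 2.000, O 4.000
Ratio ≈ 1:2:4, so the empirical formula is CrH2O4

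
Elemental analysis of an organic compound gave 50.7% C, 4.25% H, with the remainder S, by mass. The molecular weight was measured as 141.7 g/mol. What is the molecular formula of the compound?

C6H6S2

Assume 100 g: 50.7 g C, 4.25 g H, 45.05 g S.
C: 50.7 g ÷ 12.01 g/mol = 4.221 mol
H: 4.25 g ÷ 1.008 g/mol = 4.216 mol
S: 45.05 g ÷ 32.07 g/mol = 1.405 mol
Divide by the smallest (1.405 mol S): C 3.005, H 3.001, S 1.000
→ C3H3S
Empirical-formula mass = 71.12 g/mol
n = 141.7 / 71.12 = 1.99 ≈ 2
Molecular formula = (C3H3S)×2 = C6H6S2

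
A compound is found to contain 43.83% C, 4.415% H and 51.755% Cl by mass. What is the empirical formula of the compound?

C5H6Cl2

Assume 100 g: 43.83 g C, 4.415 g H, 51.755 g Cl.
n(C) = 43.83/12.01 = 3.649, n(H) = 4.415/1.008 = 4.38, n(Cl) = 51.755/35.45 = 1.46
Smallest is Cl at 1.46 mol; normalising gives C 2.500, H 3.000, Cl 1.000
Multiply by 2: C 5.00, H 6.00, Cl 2.00 → C5H6Cl2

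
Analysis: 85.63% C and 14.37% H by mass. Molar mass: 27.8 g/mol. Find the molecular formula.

C2H4

Assume 100 g: 85.63 g C, 14.37 g H.
C: 85.63 g ÷ 12.01 g/mol = 7.13 mol
H: 14.37 g ÷ 1.008 g/mol = 14.26 mol
Divide by the smallest (7.13 mol C): C 1.000, H 1.999
Ratio ≈ 1:2, so the empirical formula is CH2
Empirical-formula mass = 14.03 g/mol
n = 27.8 / 14.03 = 1.98 ≈ 2
Molecular formula = (CH2)×2 = C2H4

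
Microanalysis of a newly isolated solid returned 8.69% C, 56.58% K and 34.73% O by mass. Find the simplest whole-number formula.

Assume 100 g: 8.69 g C, 56.58 g K, 34.73 g O.
n(C) = 8.69/12.01 = 0.7236, n(K) = 56.58/39.10 = 1.447, n(O) = 34.73/16.00 = 2.171
Smallest is C at 0.7236 mol; normalising gives C 1.000, K 2.000, O 3.000
Ratio ≈ 1:2:3, so the empirical formula is CK2O3

CK2O3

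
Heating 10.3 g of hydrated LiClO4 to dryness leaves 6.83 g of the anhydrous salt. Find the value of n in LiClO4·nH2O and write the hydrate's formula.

LiClO4·3H2O

Mass of water lost = 10.3 − 6.83 = 3.47 g → 3.47 / 18.02 = 0.1926 mol H2O
Molar mass of LiClO4 = 106.39 g/mol → mol LiClO4 = 6.83 / 106.39 = 0.0642
n = 0.1926 / 0.0642 = 3.00 ≈ 3 → LiClO4·3H2O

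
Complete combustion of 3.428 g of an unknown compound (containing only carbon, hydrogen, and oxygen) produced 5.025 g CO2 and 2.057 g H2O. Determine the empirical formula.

mol C = 5.025 / 44.01 = 0.1142; mass C = 0.1142 × 12.01 = 1.371 g
mol H = 2 × (2.057 / 18.02) = 0.2283; mass H = 0.2283 × 1.008 = 0.2301 g
mass O = 3.428 − (1.601) = 1.827 g → mol O = 0.1142
Divide by the smallest (0.1142 mol O): C 1.000, H 2.000, O 1.000
→ CH2O

CH2O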